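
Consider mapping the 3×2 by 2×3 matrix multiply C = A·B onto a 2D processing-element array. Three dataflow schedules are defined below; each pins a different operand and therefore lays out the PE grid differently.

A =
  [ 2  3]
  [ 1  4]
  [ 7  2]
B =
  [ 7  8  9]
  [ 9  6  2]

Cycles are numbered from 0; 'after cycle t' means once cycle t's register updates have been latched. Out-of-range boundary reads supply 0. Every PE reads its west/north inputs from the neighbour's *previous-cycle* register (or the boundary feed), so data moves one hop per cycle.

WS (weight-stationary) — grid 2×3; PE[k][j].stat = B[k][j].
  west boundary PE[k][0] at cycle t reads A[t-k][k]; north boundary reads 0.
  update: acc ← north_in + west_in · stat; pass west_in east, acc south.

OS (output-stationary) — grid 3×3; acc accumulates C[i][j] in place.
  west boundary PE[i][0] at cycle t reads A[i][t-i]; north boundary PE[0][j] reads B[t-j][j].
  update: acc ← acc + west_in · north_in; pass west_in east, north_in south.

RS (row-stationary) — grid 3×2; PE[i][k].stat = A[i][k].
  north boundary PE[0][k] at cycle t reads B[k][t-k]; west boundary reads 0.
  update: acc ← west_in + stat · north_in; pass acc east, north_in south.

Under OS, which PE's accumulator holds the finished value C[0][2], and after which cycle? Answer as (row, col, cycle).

(row, col, cycle) = (0, 2, 3)

Under OS, C[0][2] lands at PE[0][2]:
  0: (0,2).acc=0  regs=<0,0>
  1: (0,2).acc=0  regs=<0,0>
  2: (0,2).acc=18  regs=<2,9>
  3: (0,2).acc=24  regs=<3,2>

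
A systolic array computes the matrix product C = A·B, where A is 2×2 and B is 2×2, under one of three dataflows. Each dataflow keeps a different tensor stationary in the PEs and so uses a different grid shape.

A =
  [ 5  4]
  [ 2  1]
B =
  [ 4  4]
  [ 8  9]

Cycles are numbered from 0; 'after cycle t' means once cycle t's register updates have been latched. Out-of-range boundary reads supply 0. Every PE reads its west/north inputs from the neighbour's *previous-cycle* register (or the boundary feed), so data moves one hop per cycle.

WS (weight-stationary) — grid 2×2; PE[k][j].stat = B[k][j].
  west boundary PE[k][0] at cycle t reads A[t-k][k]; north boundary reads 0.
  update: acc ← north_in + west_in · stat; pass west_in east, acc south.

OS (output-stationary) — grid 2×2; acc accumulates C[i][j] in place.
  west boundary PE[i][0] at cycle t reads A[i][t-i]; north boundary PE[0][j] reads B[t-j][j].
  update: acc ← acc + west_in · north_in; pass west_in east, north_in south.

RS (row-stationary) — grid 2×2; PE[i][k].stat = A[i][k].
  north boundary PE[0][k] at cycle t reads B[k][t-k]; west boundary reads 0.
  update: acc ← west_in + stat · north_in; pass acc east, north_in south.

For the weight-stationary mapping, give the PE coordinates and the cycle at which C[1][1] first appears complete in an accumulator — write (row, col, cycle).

WS: C[1][1] accumulates in PE[1][1]:
  c0 r1c1: 0 / 0 / 0
  c1 r1c1: 0 / 0 / 0
  c2 r1c1: 56 / 4 / 56
  c3 r1c1: 17 / 1 / 17

(row, col, cycle) = (1, 1, 3)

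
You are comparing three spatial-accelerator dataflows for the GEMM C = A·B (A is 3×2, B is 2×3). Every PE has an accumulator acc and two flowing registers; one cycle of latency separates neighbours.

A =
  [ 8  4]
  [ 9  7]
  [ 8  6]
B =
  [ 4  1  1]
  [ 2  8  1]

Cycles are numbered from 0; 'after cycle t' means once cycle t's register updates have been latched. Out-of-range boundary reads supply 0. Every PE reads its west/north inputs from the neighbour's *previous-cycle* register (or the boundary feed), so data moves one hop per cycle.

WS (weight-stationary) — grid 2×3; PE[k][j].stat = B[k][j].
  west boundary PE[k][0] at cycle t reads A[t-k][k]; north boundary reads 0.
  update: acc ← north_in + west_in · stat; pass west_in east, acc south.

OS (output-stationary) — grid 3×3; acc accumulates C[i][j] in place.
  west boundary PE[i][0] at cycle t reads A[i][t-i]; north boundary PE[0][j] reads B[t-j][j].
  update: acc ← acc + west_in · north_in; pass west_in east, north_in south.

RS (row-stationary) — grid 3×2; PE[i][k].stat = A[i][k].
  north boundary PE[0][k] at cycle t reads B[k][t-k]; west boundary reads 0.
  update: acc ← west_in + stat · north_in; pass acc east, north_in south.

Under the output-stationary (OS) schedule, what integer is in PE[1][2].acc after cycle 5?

PE[1][2].acc = 16

OS (3×3). Following PE[1][2] plus its west/north inputs:
  t=0 PE[0][2]: acc=0 h=0 v=0
  t=0 PE[1][1]: acc=0 h=0 v=0
  t=0 PE[1][2]: acc=0 h=0 v=0
  t=1 PE[0][2]: acc=0 h=0 v=0
  t=1 PE[1][1]: acc=0 h=0 v=0
  t=1 PE[1][2]: acc=0 h=0 v=0
  t=2 PE[0][2]: acc=8 h=8 v=1
  t=2 PE[1][1]: acc=9 h=9 v=1
  t=2 PE[1][2]: acc=0 h=0 v=0
  t=3 PE[0][2]: acc=12 h=4 v=1
  t=3 PE[1][1]: acc=65 h=7 v=8
  t=3 PE[1][2]: acc=9 h=9 v=1
  t=4 PE[0][2]: acc=12 h=0 v=0
  t=4 PE[1][1]: acc=65 h=0 v=0
  t=4 PE[1][2]: acc=16 h=7 v=1
  t=5 PE[0][2]: acc=12 h=0 v=0
  t=5 PE[1][1]: acc=65 h=0 v=0
  t=5 PE[1][2]: acc=16 h=0 v=0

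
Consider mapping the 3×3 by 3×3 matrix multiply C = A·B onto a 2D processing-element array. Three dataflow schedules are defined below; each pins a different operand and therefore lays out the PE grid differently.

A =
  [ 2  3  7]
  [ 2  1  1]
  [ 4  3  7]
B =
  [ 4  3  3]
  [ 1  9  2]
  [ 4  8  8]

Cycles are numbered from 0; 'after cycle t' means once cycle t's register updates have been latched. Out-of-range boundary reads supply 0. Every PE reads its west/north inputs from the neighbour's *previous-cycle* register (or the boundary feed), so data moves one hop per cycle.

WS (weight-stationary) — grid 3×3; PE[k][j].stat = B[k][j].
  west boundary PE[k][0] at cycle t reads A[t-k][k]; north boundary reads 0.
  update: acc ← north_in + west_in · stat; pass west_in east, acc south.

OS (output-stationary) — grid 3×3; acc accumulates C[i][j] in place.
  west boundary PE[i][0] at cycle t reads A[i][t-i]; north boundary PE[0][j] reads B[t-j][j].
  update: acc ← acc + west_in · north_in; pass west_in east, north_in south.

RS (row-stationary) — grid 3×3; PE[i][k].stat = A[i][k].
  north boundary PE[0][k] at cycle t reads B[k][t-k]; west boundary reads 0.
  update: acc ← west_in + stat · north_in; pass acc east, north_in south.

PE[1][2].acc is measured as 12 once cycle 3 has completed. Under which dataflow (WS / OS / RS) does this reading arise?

dataflow = WS

Under WS (3×3), PE[1][2]:
  c0 r1c2: 0 / 0 / 0
  c1 r1c2: 0 / 0 / 0
  c2 r1c2: 0 / 0 / 0
  c3 r1c2: 12 / 3 / 12
Under OS (3×3), PE[1][2]:
  c0 r1c2: 0 / 0 / 0
  c1 r1c2: 0 / 0 / 0
  c2 r1c2: 0 / 0 / 0
  c3 r1c2: 6 / 2 / 3
Under RS (3×3), PE[1][2]:
  c0 r1c2: 0 / 0 / 0
  c1 r1c2: 0 / 0 / 0
  c2 r1c2: 0 / 0 / 0
  c3 r1c2: 13 / 13 / 4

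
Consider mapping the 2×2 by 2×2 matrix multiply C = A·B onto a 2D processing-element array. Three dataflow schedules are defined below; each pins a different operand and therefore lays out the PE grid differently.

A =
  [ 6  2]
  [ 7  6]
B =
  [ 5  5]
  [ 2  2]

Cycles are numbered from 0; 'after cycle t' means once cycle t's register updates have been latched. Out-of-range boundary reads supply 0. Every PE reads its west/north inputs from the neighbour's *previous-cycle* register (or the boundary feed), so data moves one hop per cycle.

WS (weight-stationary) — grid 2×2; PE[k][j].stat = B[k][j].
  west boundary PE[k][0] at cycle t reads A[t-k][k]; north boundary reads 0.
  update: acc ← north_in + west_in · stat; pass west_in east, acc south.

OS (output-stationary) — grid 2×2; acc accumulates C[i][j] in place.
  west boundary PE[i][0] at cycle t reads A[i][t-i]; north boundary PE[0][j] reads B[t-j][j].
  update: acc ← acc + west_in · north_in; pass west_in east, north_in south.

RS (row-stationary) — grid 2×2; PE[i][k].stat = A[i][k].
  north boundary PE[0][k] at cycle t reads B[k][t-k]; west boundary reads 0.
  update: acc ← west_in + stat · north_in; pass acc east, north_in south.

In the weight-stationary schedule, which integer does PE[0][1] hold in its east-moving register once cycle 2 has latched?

WS 2×2: PE[0][1] cycle-by-cycle (with neighbour feeds):
  t=0 PE[0][0]: acc=30 h=6 v=30
  t=0 PE[0][1]: acc=0 h=0 v=0
  t=1 PE[0][0]: acc=35 h=7 v=35
  t=1 PE[0][1]: acc=30 h=6 v=30
  t=2 PE[0][0]: acc=0 h=0 v=0
  t=2 PE[0][1]: acc=35 h=7 v=35

register = 7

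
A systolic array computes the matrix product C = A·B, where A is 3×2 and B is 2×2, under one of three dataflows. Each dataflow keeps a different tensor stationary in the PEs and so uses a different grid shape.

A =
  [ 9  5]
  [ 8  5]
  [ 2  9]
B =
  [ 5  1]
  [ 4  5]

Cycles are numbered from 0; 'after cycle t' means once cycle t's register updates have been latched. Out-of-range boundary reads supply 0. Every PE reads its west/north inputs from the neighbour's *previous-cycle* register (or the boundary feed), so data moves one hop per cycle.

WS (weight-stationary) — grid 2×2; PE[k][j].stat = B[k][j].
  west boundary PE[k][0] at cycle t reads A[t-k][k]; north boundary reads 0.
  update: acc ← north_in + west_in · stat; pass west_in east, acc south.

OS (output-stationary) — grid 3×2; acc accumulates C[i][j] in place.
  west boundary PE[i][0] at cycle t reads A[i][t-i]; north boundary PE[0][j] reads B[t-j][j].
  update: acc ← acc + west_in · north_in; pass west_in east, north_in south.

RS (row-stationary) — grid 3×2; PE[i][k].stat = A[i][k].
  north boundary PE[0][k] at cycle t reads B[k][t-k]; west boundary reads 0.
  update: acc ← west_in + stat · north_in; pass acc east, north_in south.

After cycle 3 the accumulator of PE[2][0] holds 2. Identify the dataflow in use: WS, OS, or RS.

WS (2×2): PE[2][0] does not exist.
— OS: 3×2; PE[2][0] trace:
  0: (2,0).acc=0  regs=<0,0>
  1: (2,0).acc=0  regs=<0,0>
  2: (2,0).acc=10  regs=<2,5>
  3: (2,0).acc=46  regs=<9,4>
— RS: 3×2; PE[2][0] trace:
  0: (2,0).acc=0  regs=<0,0>
  1: (2,0).acc=0  regs=<0,0>
  2: (2,0).acc=10  regs=<10,5>
  3: (2,0).acc=2  regs=<2,1>

dataflow = RS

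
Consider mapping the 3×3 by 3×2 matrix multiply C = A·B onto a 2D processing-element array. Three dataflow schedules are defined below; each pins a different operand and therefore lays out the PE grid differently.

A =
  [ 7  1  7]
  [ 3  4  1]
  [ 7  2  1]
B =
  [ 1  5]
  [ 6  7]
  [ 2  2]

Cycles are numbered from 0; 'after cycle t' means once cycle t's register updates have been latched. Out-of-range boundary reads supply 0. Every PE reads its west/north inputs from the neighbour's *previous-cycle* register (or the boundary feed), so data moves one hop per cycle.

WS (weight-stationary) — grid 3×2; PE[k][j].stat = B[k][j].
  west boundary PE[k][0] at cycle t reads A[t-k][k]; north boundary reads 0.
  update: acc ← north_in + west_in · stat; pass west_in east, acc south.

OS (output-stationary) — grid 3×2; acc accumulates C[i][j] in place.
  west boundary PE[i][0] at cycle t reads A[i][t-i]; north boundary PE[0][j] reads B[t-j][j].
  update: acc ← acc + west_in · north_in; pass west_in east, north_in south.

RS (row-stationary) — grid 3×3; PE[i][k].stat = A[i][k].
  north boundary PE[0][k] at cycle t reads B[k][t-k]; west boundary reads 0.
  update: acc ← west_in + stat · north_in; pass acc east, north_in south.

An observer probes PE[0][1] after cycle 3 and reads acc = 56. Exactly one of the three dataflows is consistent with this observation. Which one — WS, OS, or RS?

dataflow = OS

Under WS (3×2), PE[0][1]:
  [0] (0,1) acc=0 (h:0 v:0)
  [1] (0,1) acc=35 (h:7 v:35)
  [2] (0,1) acc=15 (h:3 v:15)
  [3] (0,1) acc=35 (h:7 v:35)
Under OS (3×2), PE[0][1]:
  [0] (0,1) acc=0 (h:0 v:0)
  [1] (0,1) acc=35 (h:7 v:5)
  [2] (0,1) acc=42 (h:1 v:7)
  [3] (0,1) acc=56 (h:7 v:2)
Under RS (3×3), PE[0][1]:
  [0] (0,1) acc=0 (h:0 v:0)
  [1] (0,1) acc=13 (h:13 v:6)
  [2] (0,1) acc=42 (h:42 v:7)
  [3] (0,1) acc=0 (h:0 v:0)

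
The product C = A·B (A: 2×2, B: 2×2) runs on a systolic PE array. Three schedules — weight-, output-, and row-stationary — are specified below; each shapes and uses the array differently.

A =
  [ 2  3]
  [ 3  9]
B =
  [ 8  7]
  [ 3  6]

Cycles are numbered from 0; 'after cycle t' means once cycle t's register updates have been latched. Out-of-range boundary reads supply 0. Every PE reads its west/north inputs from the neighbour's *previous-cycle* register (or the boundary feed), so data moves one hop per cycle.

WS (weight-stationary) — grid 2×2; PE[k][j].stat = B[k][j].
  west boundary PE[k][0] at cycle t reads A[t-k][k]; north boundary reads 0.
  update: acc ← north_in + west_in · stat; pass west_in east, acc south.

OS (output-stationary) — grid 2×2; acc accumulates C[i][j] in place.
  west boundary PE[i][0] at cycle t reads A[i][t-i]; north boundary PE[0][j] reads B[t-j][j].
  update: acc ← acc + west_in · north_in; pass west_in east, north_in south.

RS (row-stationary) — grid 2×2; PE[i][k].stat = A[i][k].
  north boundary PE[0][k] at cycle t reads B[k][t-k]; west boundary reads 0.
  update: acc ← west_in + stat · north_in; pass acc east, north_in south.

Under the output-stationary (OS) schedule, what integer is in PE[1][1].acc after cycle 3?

PE[1][1].acc = 75

OS (2×2). Following PE[1][1] plus its west/north inputs:
  cycle 0: PE[0][1] → acc 0, east 0, south 0
  cycle 0: PE[1][0] → acc 0, east 0, south 0
  cycle 0: PE[1][1] → acc 0, east 0, south 0
  cycle 1: PE[0][1] → acc 14, east 2, south 7
  cycle 1: PE[1][0] → acc 24, east 3, south 8
  cycle 1: PE[1][1] → acc 0, east 0, south 0
  cycle 2: PE[0][1] → acc 32, east 3, south 6
  cycle 2: PE[1][0] → acc 51, east 9, south 3
  cycle 2: PE[1][1] → acc 21, east 3, south 7
  cycle 3: PE[0][1] → acc 32, east 0, south 0
  cycle 3: PE[1][0] → acc 51, east 0, south 0
  cycle 3: PE[1][1] → acc 75, east 9, south 6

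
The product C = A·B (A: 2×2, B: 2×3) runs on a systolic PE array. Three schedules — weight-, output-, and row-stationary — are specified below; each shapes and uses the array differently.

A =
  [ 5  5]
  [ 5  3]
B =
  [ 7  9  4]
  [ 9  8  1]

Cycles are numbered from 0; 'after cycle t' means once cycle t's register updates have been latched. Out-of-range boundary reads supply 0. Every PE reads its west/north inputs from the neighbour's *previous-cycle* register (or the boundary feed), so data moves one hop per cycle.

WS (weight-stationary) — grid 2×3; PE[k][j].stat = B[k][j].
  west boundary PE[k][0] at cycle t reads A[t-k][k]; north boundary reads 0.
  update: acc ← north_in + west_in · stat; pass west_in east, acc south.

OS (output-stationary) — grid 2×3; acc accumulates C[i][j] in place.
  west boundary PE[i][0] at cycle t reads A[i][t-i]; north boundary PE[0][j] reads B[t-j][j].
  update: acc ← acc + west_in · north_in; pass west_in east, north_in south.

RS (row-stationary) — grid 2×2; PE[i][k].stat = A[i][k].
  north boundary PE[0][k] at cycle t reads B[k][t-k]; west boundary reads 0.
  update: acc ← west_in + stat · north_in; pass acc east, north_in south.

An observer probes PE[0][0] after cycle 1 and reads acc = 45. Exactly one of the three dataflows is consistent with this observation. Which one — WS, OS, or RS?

— WS: 2×3; PE[0][0] trace:
  @0  [0,0]  acc 35  |  →5  ↓35
  @1  [0,0]  acc 35  |  →5  ↓35
— OS: 2×3; PE[0][0] trace:
  @0  [0,0]  acc 35  |  →5  ↓7
  @1  [0,0]  acc 80  |  →5  ↓9
— RS: 2×2; PE[0][0] trace:
  @0  [0,0]  acc 35  |  →35  ↓7
  @1  [0,0]  acc 45  |  →45  ↓9

dataflow = RS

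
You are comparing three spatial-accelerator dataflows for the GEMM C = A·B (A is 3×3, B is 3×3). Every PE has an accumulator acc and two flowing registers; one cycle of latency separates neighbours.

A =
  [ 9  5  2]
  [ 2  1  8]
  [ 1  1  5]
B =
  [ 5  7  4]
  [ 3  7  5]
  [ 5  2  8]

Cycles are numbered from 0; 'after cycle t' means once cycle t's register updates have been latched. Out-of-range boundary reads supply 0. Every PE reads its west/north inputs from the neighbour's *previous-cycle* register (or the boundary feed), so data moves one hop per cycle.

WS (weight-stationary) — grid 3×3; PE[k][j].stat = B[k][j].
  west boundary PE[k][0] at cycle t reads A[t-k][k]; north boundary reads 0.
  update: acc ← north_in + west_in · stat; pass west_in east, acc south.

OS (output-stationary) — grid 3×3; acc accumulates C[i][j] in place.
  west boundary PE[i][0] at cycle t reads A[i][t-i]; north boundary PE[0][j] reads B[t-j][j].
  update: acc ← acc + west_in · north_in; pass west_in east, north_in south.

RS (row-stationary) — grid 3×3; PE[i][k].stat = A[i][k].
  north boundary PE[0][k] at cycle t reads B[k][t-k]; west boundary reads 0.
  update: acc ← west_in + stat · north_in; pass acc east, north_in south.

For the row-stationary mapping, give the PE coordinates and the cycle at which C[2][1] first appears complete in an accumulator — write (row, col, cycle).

(row, col, cycle) = (2, 2, 5)

Under RS, C[2][1] lands at PE[2][2]:
  t=0 PE[2][2]: acc=0 h=0 v=0
  t=1 PE[2][2]: acc=0 h=0 v=0
  t=2 PE[2][2]: acc=0 h=0 v=0
  t=3 PE[2][2]: acc=0 h=0 v=0
  t=4 PE[2][2]: acc=33 h=33 v=5
  t=5 PE[2][2]: acc=24 h=24 v=2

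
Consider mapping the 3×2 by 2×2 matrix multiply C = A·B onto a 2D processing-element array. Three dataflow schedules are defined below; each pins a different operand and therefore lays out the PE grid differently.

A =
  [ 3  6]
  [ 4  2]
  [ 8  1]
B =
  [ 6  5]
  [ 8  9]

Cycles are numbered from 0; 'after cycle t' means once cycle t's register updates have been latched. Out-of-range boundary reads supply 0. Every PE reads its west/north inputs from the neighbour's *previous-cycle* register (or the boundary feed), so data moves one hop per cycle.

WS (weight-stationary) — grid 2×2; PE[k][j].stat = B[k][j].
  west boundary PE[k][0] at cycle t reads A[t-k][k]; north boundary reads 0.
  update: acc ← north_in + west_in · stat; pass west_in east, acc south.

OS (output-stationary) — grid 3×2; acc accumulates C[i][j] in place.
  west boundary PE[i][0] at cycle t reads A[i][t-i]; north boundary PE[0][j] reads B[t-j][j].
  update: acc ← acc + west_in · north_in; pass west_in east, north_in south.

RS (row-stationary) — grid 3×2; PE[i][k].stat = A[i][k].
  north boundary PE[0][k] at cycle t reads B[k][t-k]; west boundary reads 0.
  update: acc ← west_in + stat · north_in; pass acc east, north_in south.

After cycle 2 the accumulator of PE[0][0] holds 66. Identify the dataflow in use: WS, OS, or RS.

— WS: 2×2; PE[0][0] trace:
  @0  [0,0]  acc 18  |  →3  ↓18
  @1  [0,0]  acc 24  |  →4  ↓24
  @2  [0,0]  acc 48  |  →8  ↓48
— OS: 3×2; PE[0][0] trace:
  @0  [0,0]  acc 18  |  →3  ↓6
  @1  [0,0]  acc 66  |  →6  ↓8
  @2  [0,0]  acc 66  |  →0  ↓0
— RS: 3×2; PE[0][0] trace:
  @0  [0,0]  acc 18  |  →18  ↓6
  @1  [0,0]  acc 15  |  →15  ↓5
  @2  [0,0]  acc 0  |  →0  ↓0

dataflow = OS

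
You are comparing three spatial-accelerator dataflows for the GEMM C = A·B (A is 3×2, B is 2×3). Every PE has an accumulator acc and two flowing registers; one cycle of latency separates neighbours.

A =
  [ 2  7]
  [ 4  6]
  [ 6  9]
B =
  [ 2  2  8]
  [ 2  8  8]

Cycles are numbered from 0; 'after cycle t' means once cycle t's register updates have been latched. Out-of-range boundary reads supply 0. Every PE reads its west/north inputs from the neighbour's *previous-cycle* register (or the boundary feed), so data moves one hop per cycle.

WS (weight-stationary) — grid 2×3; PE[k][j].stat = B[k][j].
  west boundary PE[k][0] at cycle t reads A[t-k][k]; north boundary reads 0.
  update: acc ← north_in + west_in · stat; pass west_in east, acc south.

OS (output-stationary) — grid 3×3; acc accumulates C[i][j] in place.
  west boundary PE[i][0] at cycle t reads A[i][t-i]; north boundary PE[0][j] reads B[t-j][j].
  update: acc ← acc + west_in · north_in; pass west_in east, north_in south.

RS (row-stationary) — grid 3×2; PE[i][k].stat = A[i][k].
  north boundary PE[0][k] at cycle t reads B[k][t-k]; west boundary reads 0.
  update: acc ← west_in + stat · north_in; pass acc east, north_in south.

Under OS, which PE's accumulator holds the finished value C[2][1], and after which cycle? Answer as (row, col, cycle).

(row, col, cycle) = (2, 1, 4)

Under OS, C[2][1] lands at PE[2][1]:
  c0 r2c1: 0 / 0 / 0
  c1 r2c1: 0 / 0 / 0
  c2 r2c1: 0 / 0 / 0
  c3 r2c1: 12 / 6 / 2
  c4 r2c1: 84 / 9 / 8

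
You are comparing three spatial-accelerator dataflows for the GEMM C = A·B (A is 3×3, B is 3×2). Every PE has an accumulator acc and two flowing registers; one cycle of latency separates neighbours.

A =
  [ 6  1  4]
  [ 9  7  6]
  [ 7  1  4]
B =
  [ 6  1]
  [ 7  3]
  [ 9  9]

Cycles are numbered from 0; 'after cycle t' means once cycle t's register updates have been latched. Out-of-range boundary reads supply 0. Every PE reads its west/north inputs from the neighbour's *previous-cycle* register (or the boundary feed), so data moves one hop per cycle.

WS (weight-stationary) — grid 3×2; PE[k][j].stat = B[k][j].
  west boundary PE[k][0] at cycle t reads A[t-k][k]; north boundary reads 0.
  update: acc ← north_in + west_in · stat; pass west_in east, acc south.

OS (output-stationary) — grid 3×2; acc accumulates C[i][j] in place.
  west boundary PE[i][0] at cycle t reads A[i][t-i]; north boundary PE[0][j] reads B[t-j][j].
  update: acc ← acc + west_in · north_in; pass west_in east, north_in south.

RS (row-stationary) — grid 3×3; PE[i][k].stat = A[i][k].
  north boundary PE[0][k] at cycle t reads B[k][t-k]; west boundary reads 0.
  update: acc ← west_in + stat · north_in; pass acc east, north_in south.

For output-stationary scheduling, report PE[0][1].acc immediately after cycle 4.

Tracing OS — 3×2 array, target PE[0][1]:
  [0] (0,0) acc=36 (h:6 v:6)
  [0] (0,1) acc=0 (h:0 v:0)
  [1] (0,0) acc=43 (h:1 v:7)
  [1] (0,1) acc=6 (h:6 v:1)
  [2] (0,0) acc=79 (h:4 v:9)
  [2] (0,1) acc=9 (h:1 v:3)
  [3] (0,0) acc=79 (h:0 v:0)
  [3] (0,1) acc=45 (h:4 v:9)
  [4] (0,0) acc=79 (h:0 v:0)
  [4] (0,1) acc=45 (h:0 v:0)

PE[0][1].acc = 45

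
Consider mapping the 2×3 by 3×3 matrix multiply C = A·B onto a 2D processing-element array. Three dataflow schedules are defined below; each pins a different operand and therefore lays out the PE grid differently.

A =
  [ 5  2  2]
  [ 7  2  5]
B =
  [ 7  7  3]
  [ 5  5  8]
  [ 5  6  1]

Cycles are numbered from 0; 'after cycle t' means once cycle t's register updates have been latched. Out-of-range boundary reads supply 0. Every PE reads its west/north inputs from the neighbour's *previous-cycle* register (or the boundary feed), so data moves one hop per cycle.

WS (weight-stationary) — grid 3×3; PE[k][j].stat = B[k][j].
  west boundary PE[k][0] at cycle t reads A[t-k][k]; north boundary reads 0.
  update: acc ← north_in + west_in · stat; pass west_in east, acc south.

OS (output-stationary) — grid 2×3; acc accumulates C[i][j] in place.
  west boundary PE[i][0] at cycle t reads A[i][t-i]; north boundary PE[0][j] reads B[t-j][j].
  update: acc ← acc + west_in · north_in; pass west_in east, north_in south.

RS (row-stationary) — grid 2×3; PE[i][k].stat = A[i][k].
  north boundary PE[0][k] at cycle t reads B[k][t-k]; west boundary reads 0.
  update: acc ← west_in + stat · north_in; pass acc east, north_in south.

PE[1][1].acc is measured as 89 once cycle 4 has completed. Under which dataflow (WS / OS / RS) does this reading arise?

WS [3×3] PE[1][1] across cycles:
  [0] (1,1) acc=0 (h:0 v:0)
  [1] (1,1) acc=0 (h:0 v:0)
  [2] (1,1) acc=45 (h:2 v:45)
  [3] (1,1) acc=59 (h:2 v:59)
  [4] (1,1) acc=0 (h:0 v:0)
OS [2×3] PE[1][1] across cycles:
  [0] (1,1) acc=0 (h:0 v:0)
  [1] (1,1) acc=0 (h:0 v:0)
  [2] (1,1) acc=49 (h:7 v:7)
  [3] (1,1) acc=59 (h:2 v:5)
  [4] (1,1) acc=89 (h:5 v:6)
RS [2×3] PE[1][1] across cycles:
  [0] (1,1) acc=0 (h:0 v:0)
  [1] (1,1) acc=0 (h:0 v:0)
  [2] (1,1) acc=59 (h:59 v:5)
  [3] (1,1) acc=59 (h:59 v:5)
  [4] (1,1) acc=37 (h:37 v:8)

dataflow = OS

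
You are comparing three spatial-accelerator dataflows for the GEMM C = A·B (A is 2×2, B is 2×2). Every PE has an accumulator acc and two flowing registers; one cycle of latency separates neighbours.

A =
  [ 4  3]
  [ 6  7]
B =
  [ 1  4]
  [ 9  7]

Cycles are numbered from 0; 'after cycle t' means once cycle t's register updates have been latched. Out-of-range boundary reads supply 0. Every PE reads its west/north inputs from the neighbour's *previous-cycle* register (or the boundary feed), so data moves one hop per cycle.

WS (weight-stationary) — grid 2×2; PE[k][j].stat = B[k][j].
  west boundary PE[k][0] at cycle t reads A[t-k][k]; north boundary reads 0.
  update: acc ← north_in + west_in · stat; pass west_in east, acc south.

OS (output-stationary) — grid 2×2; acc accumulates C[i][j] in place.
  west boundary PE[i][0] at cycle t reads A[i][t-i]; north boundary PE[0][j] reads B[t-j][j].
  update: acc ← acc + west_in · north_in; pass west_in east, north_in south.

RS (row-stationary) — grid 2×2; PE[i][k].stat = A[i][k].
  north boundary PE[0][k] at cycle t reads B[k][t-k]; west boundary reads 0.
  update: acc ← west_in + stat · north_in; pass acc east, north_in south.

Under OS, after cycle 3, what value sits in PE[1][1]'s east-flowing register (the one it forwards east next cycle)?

register = 7

Tracing OS — 2×2 array, target PE[1][1]:
  c0 r0c1: 0 / 0 / 0
  c0 r1c0: 0 / 0 / 0
  c0 r1c1: 0 / 0 / 0
  c1 r0c1: 16 / 4 / 4
  c1 r1c0: 6 / 6 / 1
  c1 r1c1: 0 / 0 / 0
  c2 r0c1: 37 / 3 / 7
  c2 r1c0: 69 / 7 / 9
  c2 r1c1: 24 / 6 / 4
  c3 r0c1: 37 / 0 / 0
  c3 r1c0: 69 / 0 / 0
  c3 r1c1: 73 / 7 / 7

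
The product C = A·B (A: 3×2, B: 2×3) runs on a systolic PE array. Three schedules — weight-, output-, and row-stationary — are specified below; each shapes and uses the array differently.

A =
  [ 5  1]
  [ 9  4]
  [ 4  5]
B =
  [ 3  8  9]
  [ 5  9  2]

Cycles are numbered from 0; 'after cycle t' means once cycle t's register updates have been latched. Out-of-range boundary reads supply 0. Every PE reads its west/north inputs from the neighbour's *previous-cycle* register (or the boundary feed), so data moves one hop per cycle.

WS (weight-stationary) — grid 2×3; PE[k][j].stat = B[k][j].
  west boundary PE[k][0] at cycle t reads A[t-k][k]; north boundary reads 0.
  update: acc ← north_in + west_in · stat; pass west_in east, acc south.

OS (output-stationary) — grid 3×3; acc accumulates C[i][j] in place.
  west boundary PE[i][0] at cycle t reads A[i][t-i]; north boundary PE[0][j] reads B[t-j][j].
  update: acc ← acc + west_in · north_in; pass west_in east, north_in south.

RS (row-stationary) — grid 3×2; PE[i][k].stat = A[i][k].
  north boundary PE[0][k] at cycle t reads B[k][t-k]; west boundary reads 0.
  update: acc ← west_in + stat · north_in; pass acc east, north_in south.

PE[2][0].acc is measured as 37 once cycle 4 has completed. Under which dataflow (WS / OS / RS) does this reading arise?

dataflow = OS

— WS: 2×3 array has no PE[2][0].
OS [3×3] PE[2][0] across cycles:
  0: (2,0).acc=0  regs=<0,0>
  1: (2,0).acc=0  regs=<0,0>
  2: (2,0).acc=12  regs=<4,3>
  3: (2,0).acc=37  regs=<5,5>
  4: (2,0).acc=37  regs=<0,0>
RS [3×2] PE[2][0] across cycles:
  0: (2,0).acc=0  regs=<0,0>
  1: (2,0).acc=0  regs=<0,0>
  2: (2,0).acc=12  regs=<12,3>
  3: (2,0).acc=32  regs=<32,8>
  4: (2,0).acc=36  regs=<36,9>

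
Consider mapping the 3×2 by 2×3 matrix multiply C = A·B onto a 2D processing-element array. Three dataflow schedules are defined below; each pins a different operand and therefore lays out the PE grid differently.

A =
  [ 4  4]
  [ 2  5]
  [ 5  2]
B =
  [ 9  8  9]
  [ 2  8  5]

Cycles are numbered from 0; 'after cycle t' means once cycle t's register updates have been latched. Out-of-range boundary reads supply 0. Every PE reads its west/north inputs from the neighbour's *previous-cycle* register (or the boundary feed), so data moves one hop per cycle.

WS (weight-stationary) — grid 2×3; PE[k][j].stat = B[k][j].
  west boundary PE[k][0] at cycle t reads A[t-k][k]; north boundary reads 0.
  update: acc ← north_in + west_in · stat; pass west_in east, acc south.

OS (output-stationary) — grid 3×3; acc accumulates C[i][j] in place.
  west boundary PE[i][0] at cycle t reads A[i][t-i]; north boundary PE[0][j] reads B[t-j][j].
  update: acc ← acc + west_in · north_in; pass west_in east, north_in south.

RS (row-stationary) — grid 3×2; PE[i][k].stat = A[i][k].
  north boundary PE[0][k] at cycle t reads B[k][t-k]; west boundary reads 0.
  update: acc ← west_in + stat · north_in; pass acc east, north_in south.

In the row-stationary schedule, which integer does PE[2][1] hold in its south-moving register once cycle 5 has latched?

RS 3×2: PE[2][1] cycle-by-cycle (with neighbour feeds):
  [0] (1,1) acc=0 (h:0 v:0)
  [0] (2,0) acc=0 (h:0 v:0)
  [0] (2,1) acc=0 (h:0 v:0)
  [1] (1,1) acc=0 (h:0 v:0)
  [1] (2,0) acc=0 (h:0 v:0)
  [1] (2,1) acc=0 (h:0 v:0)
  [2] (1,1) acc=28 (h:28 v:2)
  [2] (2,0) acc=45 (h:45 v:9)
  [2] (2,1) acc=0 (h:0 v:0)
  [3] (1,1) acc=56 (h:56 v:8)
  [3] (2,0) acc=40 (h:40 v:8)
  [3] (2,1) acc=49 (h:49 v:2)
  [4] (1,1) acc=43 (h:43 v:5)
  [4] (2,0) acc=45 (h:45 v:9)
  [4] (2,1) acc=56 (h:56 v:8)
  [5] (1,1) acc=0 (h:0 v:0)
  [5] (2,0) acc=0 (h:0 v:0)
  [5] (2,1) acc=55 (h:55 v:5)

register = 5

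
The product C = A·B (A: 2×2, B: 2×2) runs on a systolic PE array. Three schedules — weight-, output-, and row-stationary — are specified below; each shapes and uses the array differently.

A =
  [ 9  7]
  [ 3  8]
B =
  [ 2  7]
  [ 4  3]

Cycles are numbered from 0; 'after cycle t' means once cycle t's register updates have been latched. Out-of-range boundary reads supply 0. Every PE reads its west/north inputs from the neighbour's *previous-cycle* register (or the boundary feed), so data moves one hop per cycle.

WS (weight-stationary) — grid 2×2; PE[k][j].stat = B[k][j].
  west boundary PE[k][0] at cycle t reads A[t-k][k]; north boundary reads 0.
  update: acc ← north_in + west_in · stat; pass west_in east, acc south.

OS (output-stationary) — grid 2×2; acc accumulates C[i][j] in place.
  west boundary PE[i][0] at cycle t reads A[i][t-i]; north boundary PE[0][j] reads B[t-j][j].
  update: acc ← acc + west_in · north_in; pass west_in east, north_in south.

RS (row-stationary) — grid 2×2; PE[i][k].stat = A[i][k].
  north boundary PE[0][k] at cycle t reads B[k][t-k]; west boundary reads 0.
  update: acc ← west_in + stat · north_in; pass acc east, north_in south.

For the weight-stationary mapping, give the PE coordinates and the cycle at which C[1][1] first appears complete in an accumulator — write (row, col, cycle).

(row, col, cycle) = (1, 1, 3)

WS: C[1][1] accumulates in PE[1][1]:
  after 0 — PE[1][1] acc=0, pass-E 0, pass-S 0
  after 1 — PE[1][1] acc=0, pass-E 0, pass-S 0
  after 2 — PE[1][1] acc=84, pass-E 7, pass-S 84
  after 3 — PE[1][1] acc=45, pass-E 8, pass-S 45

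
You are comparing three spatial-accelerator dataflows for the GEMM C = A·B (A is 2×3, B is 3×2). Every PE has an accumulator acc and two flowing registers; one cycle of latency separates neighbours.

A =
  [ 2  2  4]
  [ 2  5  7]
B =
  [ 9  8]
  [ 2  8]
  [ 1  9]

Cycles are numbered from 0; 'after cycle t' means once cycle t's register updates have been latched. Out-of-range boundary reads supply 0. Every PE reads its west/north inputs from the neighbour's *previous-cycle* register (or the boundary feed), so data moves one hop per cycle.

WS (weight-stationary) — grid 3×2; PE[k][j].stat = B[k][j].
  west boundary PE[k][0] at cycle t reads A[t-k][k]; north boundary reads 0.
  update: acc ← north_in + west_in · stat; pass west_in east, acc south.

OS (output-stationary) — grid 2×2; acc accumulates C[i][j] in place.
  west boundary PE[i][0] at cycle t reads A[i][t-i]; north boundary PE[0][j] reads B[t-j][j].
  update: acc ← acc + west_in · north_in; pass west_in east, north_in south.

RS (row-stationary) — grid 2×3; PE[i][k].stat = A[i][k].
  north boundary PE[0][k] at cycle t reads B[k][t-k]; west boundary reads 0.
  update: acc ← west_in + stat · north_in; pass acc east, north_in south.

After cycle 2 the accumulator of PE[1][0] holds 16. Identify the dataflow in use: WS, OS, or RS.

WS [3×2] PE[1][0] across cycles:
  step 0 · PE1,0: acc=0; fwd→0 fwd↓0
  step 1 · PE1,0: acc=22; fwd→2 fwd↓22
  step 2 · PE1,0: acc=28; fwd→5 fwd↓28
OS [2×2] PE[1][0] across cycles:
  step 0 · PE1,0: acc=0; fwd→0 fwd↓0
  step 1 · PE1,0: acc=18; fwd→2 fwd↓9
  step 2 · PE1,0: acc=28; fwd→5 fwd↓2
RS [2×3] PE[1][0] across cycles:
  step 0 · PE1,0: acc=0; fwd→0 fwd↓0
  step 1 · PE1,0: acc=18; fwd→18 fwd↓9
  step 2 · PE1,0: acc=16; fwd→16 fwd↓8

dataflow = RS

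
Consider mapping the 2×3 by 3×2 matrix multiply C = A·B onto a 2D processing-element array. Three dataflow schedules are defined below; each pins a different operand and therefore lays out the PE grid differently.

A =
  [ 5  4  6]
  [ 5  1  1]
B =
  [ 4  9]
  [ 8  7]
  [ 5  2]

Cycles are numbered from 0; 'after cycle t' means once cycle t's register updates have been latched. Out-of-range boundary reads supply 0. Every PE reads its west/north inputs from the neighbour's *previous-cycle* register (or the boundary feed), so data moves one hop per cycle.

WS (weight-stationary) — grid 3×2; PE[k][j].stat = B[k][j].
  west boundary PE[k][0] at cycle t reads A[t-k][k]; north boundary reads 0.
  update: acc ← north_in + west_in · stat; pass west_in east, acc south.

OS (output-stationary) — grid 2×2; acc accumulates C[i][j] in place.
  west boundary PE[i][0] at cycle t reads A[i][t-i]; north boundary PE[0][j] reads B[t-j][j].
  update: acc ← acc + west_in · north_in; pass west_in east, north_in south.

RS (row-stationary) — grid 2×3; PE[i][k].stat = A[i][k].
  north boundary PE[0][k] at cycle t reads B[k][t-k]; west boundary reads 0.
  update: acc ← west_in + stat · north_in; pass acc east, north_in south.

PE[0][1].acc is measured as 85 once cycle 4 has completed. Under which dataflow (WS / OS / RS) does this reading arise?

WS [3×2] PE[0][1] across cycles:
  cycle 0: PE[0][1] → acc 0, east 0, south 0
  cycle 1: PE[0][1] → acc 45, east 5, south 45
  cycle 2: PE[0][1] → acc 45, east 5, south 45
  cycle 3: PE[0][1] → acc 0, east 0, south 0
  cycle 4: PE[0][1] → acc 0, east 0, south 0
OS [2×2] PE[0][1] across cycles:
  cycle 0: PE[0][1] → acc 0, east 0, south 0
  cycle 1: PE[0][1] → acc 45, east 5, south 9
  cycle 2: PE[0][1] → acc 73, east 4, south 7
  cycle 3: PE[0][1] → acc 85, east 6, south 2
  cycle 4: PE[0][1] → acc 85, east 0, south 0
RS [2×3] PE[0][1] across cycles:
  cycle 0: PE[0][1] → acc 0, east 0, south 0
  cycle 1: PE[0][1] → acc 52, east 52, south 8
  cycle 2: PE[0][1] → acc 73, east 73, south 7
  cycle 3: PE[0][1] → acc 0, east 0, south 0
  cycle 4: PE[0][1] → acc 0, east 0, south 0

dataflow = OS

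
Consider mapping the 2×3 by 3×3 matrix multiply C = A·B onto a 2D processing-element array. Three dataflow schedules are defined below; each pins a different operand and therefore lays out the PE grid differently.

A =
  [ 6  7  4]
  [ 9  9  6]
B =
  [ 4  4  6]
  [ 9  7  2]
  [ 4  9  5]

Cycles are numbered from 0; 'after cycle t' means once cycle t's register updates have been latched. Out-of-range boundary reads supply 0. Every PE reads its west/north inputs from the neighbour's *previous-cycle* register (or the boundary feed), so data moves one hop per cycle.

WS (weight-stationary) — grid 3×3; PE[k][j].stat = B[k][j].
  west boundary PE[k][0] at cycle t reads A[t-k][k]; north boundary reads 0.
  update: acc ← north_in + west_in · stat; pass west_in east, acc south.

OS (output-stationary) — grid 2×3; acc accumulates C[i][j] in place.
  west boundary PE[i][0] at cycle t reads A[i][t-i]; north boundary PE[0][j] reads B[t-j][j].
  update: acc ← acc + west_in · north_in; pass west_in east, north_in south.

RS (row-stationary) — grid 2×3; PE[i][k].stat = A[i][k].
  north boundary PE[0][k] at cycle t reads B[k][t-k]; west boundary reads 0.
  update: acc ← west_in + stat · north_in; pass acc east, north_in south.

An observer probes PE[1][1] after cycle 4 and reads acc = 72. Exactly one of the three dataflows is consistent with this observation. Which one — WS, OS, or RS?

WS [3×3] PE[1][1] across cycles:
  0: (1,1).acc=0  regs=<0,0>
  1: (1,1).acc=0  regs=<0,0>
  2: (1,1).acc=73  regs=<7,73>
  3: (1,1).acc=99  regs=<9,99>
  4: (1,1).acc=0  regs=<0,0>
OS [2×3] PE[1][1] across cycles:
  0: (1,1).acc=0  regs=<0,0>
  1: (1,1).acc=0  regs=<0,0>
  2: (1,1).acc=36  regs=<9,4>
  3: (1,1).acc=99  regs=<9,7>
  4: (1,1).acc=153  regs=<6,9>
RS [2×3] PE[1][1] across cycles:
  0: (1,1).acc=0  regs=<0,0>
  1: (1,1).acc=0  regs=<0,0>
  2: (1,1).acc=117  regs=<117,9>
  3: (1,1).acc=99  regs=<99,7>
  4: (1,1).acc=72  regs=<72,2>

dataflow = RS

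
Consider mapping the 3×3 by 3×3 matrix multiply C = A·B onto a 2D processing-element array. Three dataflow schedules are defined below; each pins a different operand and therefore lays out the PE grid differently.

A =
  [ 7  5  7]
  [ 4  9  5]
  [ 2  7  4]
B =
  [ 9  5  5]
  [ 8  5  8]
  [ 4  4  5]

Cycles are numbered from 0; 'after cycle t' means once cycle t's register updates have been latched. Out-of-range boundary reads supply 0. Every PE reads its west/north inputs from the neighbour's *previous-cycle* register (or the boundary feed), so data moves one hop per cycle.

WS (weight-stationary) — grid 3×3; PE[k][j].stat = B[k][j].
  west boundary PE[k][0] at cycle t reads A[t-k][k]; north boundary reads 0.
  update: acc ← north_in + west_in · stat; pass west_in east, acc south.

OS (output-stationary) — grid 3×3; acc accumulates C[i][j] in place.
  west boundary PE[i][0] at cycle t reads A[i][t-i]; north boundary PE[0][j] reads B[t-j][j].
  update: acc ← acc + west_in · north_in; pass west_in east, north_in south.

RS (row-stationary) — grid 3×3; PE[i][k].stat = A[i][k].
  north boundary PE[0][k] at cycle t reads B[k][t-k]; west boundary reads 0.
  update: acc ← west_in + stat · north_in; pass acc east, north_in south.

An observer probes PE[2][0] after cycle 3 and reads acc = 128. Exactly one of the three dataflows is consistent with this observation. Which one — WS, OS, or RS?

— WS: 3×3; PE[2][0] trace:
  cycle 0: PE[2][0] → acc 0, east 0, south 0
  cycle 1: PE[2][0] → acc 0, east 0, south 0
  cycle 2: PE[2][0] → acc 131, east 7, south 131
  cycle 3: PE[2][0] → acc 128, east 5, south 128
— OS: 3×3; PE[2][0] trace:
  cycle 0: PE[2][0] → acc 0, east 0, south 0
  cycle 1: PE[2][0] → acc 0, east 0, south 0
  cycle 2: PE[2][0] → acc 18, east 2, south 9
  cycle 3: PE[2][0] → acc 74, east 7, south 8
— RS: 3×3; PE[2][0] trace:
  cycle 0: PE[2][0] → acc 0, east 0, south 0
  cycle 1: PE[2][0] → acc 0, east 0, south 0
  cycle 2: PE[2][0] → acc 18, east 18, south 9
  cycle 3: PE[2][0] → acc 10, east 10, south 5

dataflow = WS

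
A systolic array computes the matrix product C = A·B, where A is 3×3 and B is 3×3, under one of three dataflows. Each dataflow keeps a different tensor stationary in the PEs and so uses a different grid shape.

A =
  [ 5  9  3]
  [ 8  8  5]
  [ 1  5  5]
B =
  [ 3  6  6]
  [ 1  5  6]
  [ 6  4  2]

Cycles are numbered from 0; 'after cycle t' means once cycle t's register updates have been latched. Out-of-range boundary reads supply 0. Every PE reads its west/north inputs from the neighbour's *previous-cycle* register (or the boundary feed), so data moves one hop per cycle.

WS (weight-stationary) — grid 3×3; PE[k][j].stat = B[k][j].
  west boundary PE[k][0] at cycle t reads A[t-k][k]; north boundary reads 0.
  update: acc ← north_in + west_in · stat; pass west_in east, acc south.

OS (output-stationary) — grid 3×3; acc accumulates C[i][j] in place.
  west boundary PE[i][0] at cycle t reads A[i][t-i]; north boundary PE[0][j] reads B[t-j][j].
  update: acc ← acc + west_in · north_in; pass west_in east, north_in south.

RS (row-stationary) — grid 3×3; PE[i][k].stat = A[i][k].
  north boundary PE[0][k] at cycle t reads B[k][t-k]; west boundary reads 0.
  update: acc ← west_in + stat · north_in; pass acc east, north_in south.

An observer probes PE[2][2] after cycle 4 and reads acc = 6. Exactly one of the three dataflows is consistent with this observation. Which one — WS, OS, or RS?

dataflow = OS

WS (3×3 grid), PE[2][2]:
  cycle 0: PE[2][2] → acc 0, east 0, south 0
  cycle 1: PE[2][2] → acc 0, east 0, south 0
  cycle 2: PE[2][2] → acc 0, east 0, south 0
  cycle 3: PE[2][2] → acc 0, east 0, south 0
  cycle 4: PE[2][2] → acc 90, east 3, south 90
OS (3×3 grid), PE[2][2]:
  cycle 0: PE[2][2] → acc 0, east 0, south 0
  cycle 1: PE[2][2] → acc 0, east 0, south 0
  cycle 2: PE[2][2] → acc 0, east 0, south 0
  cycle 3: PE[2][2] → acc 0, east 0, south 0
  cycle 4: PE[2][2] → acc 6, east 1, south 6
RS (3×3 grid), PE[2][2]:
  cycle 0: PE[2][2] → acc 0, east 0, south 0
  cycle 1: PE[2][2] → acc 0, east 0, south 0
  cycle 2: PE[2][2] → acc 0, east 0, south 0
  cycle 3: PE[2][2] → acc 0, east 0, south 0
  cycle 4: PE[2][2] → acc 38, east 38, south 6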